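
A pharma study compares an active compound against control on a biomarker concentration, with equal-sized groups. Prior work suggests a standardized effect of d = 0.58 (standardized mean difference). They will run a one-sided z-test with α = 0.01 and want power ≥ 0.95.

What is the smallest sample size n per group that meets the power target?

n = 94 per group

For power 0.95 need Φ(δ − z_{0.01}) = 0.95, so δ = z_{0.01} + z_{0.05} = 2.326 + 1.645 = 3.971.
δ = d·√(n/2) ⇒ n = 2(δ/d)² = 2 × (3.971 / 0.58)² = 93.76.
Rounding up, n = 94 per group.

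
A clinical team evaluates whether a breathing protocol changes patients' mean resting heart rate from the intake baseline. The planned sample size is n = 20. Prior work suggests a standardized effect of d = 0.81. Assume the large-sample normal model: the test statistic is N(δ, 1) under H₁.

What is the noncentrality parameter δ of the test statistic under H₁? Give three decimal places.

The noncentrality parameter scales effect size by the design's sample-size factor: δ = d·√n = 0.81 × √20 = 3.6224

δ ≈ 3.622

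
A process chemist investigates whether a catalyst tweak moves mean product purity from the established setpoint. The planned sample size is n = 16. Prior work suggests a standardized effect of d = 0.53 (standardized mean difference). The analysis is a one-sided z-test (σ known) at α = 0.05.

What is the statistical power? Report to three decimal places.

Power ≈ 0.683

Noncentrality parameter: δ = d·√n = 0.53 × √16 = 2.1200
One-sided α = 0.05 → critical value z_{0.05} = 1.645.
Power = P(Z > 1.645 − δ) = Φ(0.475) = 0.6827.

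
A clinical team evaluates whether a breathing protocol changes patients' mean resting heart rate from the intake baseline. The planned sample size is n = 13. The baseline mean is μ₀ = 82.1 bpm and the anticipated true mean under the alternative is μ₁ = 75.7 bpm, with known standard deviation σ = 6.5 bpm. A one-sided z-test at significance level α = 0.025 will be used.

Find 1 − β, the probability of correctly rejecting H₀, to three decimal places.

Power ≈ 0.944

Standardized effect: d = |μ₁ − μ₀| / σ = |75.7 − 82.1| / 6.5 = 0.9846
Noncentrality parameter: δ = d·√n = 0.9846 × √13 = 3.5501
One-sided α = 0.025 → critical value z_{0.025} = 1.960.
Power = Φ(δ − 1.960) = Φ(1.590) = 0.9441.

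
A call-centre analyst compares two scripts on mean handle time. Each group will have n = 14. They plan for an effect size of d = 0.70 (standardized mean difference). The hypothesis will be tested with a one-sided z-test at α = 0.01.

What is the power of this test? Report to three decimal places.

Noncentrality parameter: δ = d·√(n/2) = 0.70 × √(14/2) = 1.8520
One-sided α = 0.01 → critical value z_{0.01} = 2.326.
Power = Φ(δ − 2.326) = Φ(-0.474) = 0.3176.

Power ≈ 0.318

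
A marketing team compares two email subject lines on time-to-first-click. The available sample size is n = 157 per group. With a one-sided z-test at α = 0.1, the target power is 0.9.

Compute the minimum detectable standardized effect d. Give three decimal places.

d ≈ 0.289

Required noncentrality: δ = z_{0.1} + z_{0.10} = 1.282 + 1.282 = 2.563.
δ = d·√(n/2) ⇒ d = δ/√(n/2) = 2.563/√(157/2) = 0.2893.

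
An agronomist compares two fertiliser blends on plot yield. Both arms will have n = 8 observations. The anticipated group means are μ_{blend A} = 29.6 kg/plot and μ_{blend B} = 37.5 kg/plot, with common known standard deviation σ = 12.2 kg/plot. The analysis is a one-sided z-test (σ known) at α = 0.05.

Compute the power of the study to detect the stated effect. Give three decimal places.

Power ≈ 0.363

Standardized effect: d = |μ_{blend A} − μ_{blend B}| / σ = |29.6 − 37.5| / 12.2 = 0.6475
Noncentrality parameter: δ = d·√(n/2) = 0.6475 × √(8/2) = 1.2951
Critical value for a one-sided test at α = 0.05: z_α = 1.645.
Power = P(Z > 1.645 − δ) = Φ(-0.350) = 0.3633.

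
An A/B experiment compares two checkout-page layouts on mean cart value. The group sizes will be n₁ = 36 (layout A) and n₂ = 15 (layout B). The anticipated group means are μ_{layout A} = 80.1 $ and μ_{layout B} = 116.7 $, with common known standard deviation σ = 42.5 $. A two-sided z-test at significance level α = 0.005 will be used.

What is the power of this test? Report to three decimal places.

Standardized effect: d = |μ_{layout A} − μ_{layout B}| / σ = |80.1 − 116.7| / 42.5 = 0.8612
Noncentrality parameter: δ = d / √(1/n₁ + 1/n₂) = 0.8612 / √(1/36 + 1/15) = 2.8022
Critical value for a two-sided test at α = 0.005: z_{α/2} = 2.807.
Power = Φ(δ − 2.807) + Φ(−δ − 2.807) = Φ(-0.005) + Φ(-5.609) = 0.4981 + 0.0000 = 0.4981.

Power ≈ 0.498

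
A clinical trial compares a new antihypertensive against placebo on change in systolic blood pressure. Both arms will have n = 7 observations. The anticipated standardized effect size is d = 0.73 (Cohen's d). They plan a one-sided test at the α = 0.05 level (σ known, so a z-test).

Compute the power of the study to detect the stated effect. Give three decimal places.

Noncentrality parameter: δ = d·√(n/2) = 0.73 × √(7/2) = 1.3657
One-sided α = 0.05 → critical value z_{0.05} = 1.645.
Power = P(Z > 1.645 − δ) = Φ(-0.279) = 0.3901.

Power ≈ 0.390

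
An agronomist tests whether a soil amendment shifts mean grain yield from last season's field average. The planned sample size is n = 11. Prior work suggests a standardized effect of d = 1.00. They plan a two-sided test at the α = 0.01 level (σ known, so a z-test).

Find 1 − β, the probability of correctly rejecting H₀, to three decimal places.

Power ≈ 0.771

Noncentrality parameter: δ = d·√n = 1.00 × √11 = 3.3166
Two-sided α = 0.01 → critical value z_{0.005} = 2.576.
Power = Φ(δ − 2.576) + Φ(−δ − 2.576) = Φ(0.741) + Φ(-5.892) = 0.7706 + 0.0000 = 0.7706.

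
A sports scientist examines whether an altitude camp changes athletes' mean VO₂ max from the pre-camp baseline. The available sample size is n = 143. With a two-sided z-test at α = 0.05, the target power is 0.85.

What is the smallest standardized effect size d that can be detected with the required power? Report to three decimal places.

Required noncentrality: δ = z_{0.025} + z_{0.15} = 1.960 + 1.036 = 2.996.
(Lower-tail contribution to power is negligible for δ > 0.)
δ = d·√n ⇒ d = δ/√n = 2.996/√143 = 0.2506.

d ≈ 0.251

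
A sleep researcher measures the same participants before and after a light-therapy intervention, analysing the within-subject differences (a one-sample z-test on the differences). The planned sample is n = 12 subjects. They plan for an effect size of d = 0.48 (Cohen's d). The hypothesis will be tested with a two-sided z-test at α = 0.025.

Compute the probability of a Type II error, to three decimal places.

Noncentrality parameter: δ = d·√n = 0.48 × √12 = 1.6628
Critical value for a two-sided test at α = 0.025: z_{α/2} = 2.241.
Power = Φ(δ − 2.241) + Φ(−δ − 2.241) = Φ(-0.579) + Φ(-3.904) = 0.2814 + 0.0000 = 0.2815.
Type II error: β = 1 − power = 1 − 0.2815 = 0.7185.

β ≈ 0.719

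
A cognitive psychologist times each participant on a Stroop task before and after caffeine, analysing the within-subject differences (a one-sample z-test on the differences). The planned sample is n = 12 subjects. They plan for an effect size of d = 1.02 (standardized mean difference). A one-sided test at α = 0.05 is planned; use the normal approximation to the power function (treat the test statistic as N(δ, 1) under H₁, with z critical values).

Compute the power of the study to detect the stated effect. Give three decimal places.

Noncentrality parameter: δ = d·√n = 1.02 × √12 = 3.5334
One-sided α = 0.05 → critical value z_{0.05} = 1.645.
Power = P(Z > 1.645 − δ) = Φ(1.889) = 0.9705.

Power ≈ 0.971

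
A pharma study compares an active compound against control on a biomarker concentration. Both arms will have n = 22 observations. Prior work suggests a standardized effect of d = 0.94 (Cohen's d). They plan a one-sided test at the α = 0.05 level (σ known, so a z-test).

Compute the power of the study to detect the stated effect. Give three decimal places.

Power ≈ 0.930

Noncentrality parameter: δ = d·√(n/2) = 0.94 × √(22/2) = 3.1176
One-sided α = 0.05 → critical value z_{0.05} = 1.645.
Power = P(Z > 1.645 − δ) = Φ(1.473) = 0.9296.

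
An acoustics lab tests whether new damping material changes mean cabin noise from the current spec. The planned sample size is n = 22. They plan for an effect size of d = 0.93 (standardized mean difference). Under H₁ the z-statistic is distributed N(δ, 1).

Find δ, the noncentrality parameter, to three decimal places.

δ = d·√n = 0.93 × √22 = 4.3621

δ ≈ 4.362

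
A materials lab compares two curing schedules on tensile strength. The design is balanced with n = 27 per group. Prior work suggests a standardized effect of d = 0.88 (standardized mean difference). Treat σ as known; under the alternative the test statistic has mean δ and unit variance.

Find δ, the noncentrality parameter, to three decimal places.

δ ≈ 3.233

The noncentrality parameter scales effect size by the design's sample-size factor: δ = d·√(n/2) = 0.88 × √(27/2) = 3.2333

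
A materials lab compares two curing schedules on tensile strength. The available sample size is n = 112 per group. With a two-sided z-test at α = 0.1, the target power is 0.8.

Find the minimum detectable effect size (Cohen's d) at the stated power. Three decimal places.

d ≈ 0.332

Required noncentrality: δ = z_{0.05} + z_{0.20} = 1.645 + 0.842 = 2.486.
(Lower-tail contribution to power is negligible for δ > 0.)
δ = d·√(n/2) ⇒ d = δ/√(n/2) = 2.486/√(112/2) = 0.3323.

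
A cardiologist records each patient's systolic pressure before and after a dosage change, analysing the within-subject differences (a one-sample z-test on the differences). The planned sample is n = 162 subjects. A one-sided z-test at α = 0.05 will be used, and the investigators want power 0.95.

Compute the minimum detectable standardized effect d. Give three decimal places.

Need Φ(δ − 1.645) = 0.95, so δ = 1.645 + 1.645 = 3.290.
δ = d·√n ⇒ d = δ/√n = 3.290/√162 = 0.2585.

d ≈ 0.258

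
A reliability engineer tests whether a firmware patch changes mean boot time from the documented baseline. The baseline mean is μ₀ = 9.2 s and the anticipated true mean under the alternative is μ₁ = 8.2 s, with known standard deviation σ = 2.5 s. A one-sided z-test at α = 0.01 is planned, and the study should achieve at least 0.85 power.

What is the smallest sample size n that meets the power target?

Standardized effect: d = |μ₁ − μ₀| / σ = |8.2 − 9.2| / 2.5 = 0.4000
For power 0.85 need Φ(δ − z_{0.01}) = 0.85, so δ = z_{0.01} + z_{0.15} = 2.326 + 1.036 = 3.363.
δ = d·√n ⇒ n = (δ/d)² = (3.363 / 0.4000)² = 70.68.
Rounding up, n = 71.

n = 71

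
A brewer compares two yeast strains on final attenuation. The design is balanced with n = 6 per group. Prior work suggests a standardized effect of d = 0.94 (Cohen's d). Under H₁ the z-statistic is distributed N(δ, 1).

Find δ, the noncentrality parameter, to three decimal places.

δ ≈ 1.628

δ = d·√(n/2) = 0.94 × √(6/2) = 1.6281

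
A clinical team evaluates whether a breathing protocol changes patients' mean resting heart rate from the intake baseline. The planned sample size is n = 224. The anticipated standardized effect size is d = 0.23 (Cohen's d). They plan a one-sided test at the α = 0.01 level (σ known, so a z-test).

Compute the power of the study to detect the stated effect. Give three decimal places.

Power ≈ 0.868

Noncentrality parameter: δ = d·√n = 0.23 × √224 = 3.4423
One-sided α = 0.01 → critical value z_{0.01} = 2.326.
Power = P(Z > 2.326 − δ) = Φ(1.116) = 0.8678.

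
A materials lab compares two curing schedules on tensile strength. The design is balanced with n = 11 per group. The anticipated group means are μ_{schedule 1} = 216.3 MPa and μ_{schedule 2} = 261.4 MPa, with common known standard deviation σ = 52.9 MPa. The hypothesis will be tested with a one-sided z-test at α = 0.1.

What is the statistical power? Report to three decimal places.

Power ≈ 0.764

Standardized effect: d = |μ_{schedule 1} − μ_{schedule 2}| / σ = |216.3 − 261.4| / 52.9 = 0.8526
Noncentrality parameter: δ = d·√(n/2) = 0.8526 × √(11/2) = 1.9994
One-sided α = 0.1 → critical value z_{0.1} = 1.282.
Power = P(Z > 1.282 − δ) = Φ(0.718) = 0.7636.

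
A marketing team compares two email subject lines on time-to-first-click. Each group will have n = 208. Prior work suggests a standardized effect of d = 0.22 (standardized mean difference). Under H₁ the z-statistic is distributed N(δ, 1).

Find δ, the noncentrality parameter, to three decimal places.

δ = d·√(n/2) = 0.22 × √(208/2) = 2.2436

δ ≈ 2.244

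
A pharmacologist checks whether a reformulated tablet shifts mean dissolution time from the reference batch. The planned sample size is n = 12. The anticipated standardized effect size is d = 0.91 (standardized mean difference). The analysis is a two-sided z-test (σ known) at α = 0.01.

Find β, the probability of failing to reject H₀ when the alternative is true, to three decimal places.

β ≈ 0.282

Noncentrality parameter: δ = d·√n = 0.91 × √12 = 3.1523
Two-sided α = 0.01 → critical value z_{0.005} = 2.576.
Power = Φ(δ − 2.576) + Φ(−δ − 2.576) = Φ(0.577) + Φ(-5.728) = 0.7179 + 0.0000 = 0.7179.
Type II error: β = 1 − power = 1 − 0.7179 = 0.2821.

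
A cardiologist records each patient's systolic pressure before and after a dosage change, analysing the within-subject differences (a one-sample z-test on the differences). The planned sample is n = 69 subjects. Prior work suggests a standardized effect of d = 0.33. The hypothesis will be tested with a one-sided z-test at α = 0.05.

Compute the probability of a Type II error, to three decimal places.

β ≈ 0.136

Noncentrality parameter: δ = d·√n = 0.33 × √69 = 2.7412
One-sided α = 0.05 → critical value z_{0.05} = 1.645.
Power = P(Z > 1.645 − δ) = Φ(1.096) = 0.8635.
Type II error: β = 1 − power = 1 − 0.8635 = 0.1365.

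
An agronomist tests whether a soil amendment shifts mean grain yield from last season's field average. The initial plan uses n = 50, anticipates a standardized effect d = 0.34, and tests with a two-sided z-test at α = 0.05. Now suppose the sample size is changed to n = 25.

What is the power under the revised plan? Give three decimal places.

With n = 25: δ = d·√n = 0.34 × √25 = 1.7000. Critical value z_{0.025} = 1.960.
Revised power = Φ(δ − 1.960) + Φ(−δ − 1.960) = Φ(-0.260) + Φ(-3.660) = 0.3974 + 0.0001 = 0.3976.

Power ≈ 0.398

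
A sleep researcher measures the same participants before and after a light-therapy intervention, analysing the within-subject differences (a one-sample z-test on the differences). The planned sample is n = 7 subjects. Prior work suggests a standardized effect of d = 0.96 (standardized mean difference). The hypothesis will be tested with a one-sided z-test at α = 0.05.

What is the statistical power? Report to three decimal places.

Noncentrality parameter: δ = d·√n = 0.96 × √7 = 2.5399
One-sided α = 0.05 → critical value z_{0.05} = 1.645.
Power = P(Z > 1.645 − δ) = Φ(0.895) = 0.8146.

Power ≈ 0.815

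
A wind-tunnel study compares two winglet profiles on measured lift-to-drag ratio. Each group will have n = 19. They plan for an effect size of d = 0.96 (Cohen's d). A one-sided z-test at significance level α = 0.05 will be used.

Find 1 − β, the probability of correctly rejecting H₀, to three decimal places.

Noncentrality parameter: δ = d·√(n/2) = 0.96 × √(19/2) = 2.9589
One-sided α = 0.05 → critical value z_{0.05} = 1.645.
Power = Φ(δ − 1.645) = Φ(1.314) = 0.9056.

Power ≈ 0.906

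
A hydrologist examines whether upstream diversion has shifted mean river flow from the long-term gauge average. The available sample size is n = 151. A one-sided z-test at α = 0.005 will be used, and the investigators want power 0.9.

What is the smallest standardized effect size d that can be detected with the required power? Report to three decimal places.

d ≈ 0.314

Need Φ(δ − 2.576) = 0.9, so δ = 2.576 + 1.282 = 3.857.
δ = d·√n ⇒ d = δ/√n = 3.857/√151 = 0.3139.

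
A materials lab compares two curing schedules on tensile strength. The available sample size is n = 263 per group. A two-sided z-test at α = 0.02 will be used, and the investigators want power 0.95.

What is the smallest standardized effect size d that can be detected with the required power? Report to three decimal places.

Required noncentrality: δ = z_{0.01} + z_{0.05} = 2.326 + 1.645 = 3.971.
(Lower-tail contribution to power is negligible for δ > 0.)
δ = d·√(n/2) ⇒ d = δ/√(n/2) = 3.971/√(263/2) = 0.3463.

d ≈ 0.346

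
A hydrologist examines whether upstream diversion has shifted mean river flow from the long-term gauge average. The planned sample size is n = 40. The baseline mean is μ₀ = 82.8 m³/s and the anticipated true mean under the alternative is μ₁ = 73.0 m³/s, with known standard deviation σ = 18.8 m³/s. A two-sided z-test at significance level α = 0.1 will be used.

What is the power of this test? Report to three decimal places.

Standardized effect: d = |μ₁ − μ₀| / σ = |73.0 − 82.8| / 18.8 = 0.5213
Noncentrality parameter: δ = d·√n = 0.5213 × √40 = 3.2968
Two-sided α = 0.1 → critical value z_{0.05} = 1.645.
Power = Φ(δ − 1.645) + Φ(−δ − 1.645) = Φ(1.652) + Φ(-4.942) = 0.9507 + 0.0000 = 0.9507.

Power ≈ 0.951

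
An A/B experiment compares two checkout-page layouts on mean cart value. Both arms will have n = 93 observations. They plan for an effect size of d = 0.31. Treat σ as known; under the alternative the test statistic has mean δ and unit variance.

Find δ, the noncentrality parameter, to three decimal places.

δ ≈ 2.114

The noncentrality parameter scales effect size by the design's sample-size factor: δ = d·√(n/2) = 0.31 × √(93/2) = 2.1139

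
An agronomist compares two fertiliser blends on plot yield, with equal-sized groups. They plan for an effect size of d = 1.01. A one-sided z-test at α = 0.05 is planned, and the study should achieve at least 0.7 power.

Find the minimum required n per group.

n = 10 per group

Set Φ(δ − 1.645) = 0.7; then δ − 1.645 = Φ⁻¹(0.7) = 0.524, giving δ = 2.169.
δ = d·√(n/2) ⇒ n = 2(δ/d)² = 2 × (2.169 / 1.01)² = 9.23.
Round up to the next whole unit.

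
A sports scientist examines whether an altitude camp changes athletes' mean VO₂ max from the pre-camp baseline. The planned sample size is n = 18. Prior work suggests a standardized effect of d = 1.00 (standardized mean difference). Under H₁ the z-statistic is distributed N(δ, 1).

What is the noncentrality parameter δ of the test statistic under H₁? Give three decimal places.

The noncentrality parameter scales effect size by the design's sample-size factor: δ = d·√n = 1.00 × √18 = 4.2426

δ ≈ 4.243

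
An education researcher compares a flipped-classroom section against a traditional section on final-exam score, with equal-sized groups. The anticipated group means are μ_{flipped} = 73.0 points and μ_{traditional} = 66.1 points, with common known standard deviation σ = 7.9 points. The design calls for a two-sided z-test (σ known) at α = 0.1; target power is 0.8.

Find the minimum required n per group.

n = 17 per group

Standardized effect: d = |μ_{flipped} − μ_{traditional}| / σ = |73.0 − 66.1| / 7.9 = 0.8734
For power 0.8 need Φ(δ − z_{0.05}) = 0.8, so δ = z_{0.05} + z_{0.20} = 1.645 + 0.842 = 2.486.
(Ignoring the negligible lower-tail rejection probability gives the usual closed-form inversion.)
δ = d·√(n/2) ⇒ n = 2(δ/d)² = 2 × (2.486 / 0.8734)² = 16.21.
Round up to the next whole unit.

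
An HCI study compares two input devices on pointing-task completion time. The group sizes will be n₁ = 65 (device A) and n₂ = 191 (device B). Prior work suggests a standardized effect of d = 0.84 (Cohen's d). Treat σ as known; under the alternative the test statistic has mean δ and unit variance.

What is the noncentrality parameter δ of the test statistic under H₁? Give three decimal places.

δ ≈ 5.850

δ = d / √(1/n₁ + 1/n₂) = 0.84 / √(1/65 + 1/191) = 5.8497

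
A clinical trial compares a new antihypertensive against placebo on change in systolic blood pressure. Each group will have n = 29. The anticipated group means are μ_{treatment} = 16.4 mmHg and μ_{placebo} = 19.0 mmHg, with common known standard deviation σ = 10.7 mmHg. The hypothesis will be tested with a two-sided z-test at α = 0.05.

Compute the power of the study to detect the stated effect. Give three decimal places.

Power ≈ 0.152

Standardized effect: d = |μ_{treatment} − μ_{placebo}| / σ = |16.4 − 19.0| / 10.7 = 0.2430
Noncentrality parameter: δ = d·√(n/2) = 0.2430 × √(29/2) = 0.9253
Critical value for a two-sided test at α = 0.05: z_{α/2} = 1.960.
Power = Φ(δ − 1.960) + Φ(−δ − 1.960) = Φ(-1.035) + Φ(-2.885) = 0.1504 + 0.0020 = 0.1524.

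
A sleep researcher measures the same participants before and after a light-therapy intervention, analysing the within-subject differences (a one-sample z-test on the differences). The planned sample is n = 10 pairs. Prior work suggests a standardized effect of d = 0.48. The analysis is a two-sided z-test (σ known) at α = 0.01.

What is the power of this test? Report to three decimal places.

Power ≈ 0.145

Noncentrality parameter: δ = d·√n = 0.48 × √10 = 1.5179
Two-sided α = 0.01 → critical value z_{0.005} = 2.576.
Power = Φ(δ − 2.576) + Φ(−δ − 2.576) = Φ(-1.058) + Φ(-4.094) = 0.1450 + 0.0000 = 0.1451.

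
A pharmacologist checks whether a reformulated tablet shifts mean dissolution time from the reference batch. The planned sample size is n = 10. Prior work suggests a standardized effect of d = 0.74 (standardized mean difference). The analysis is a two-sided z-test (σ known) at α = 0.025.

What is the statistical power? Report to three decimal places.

Power ≈ 0.539

Noncentrality parameter: δ = d·√n = 0.74 × √10 = 2.3401
Critical value for a two-sided test at α = 0.025: z_{α/2} = 2.241.
Power = Φ(δ − 2.241) + Φ(−δ − 2.241) = Φ(0.099) + Φ(-4.581) = 0.5393 + 0.0000 = 0.5393.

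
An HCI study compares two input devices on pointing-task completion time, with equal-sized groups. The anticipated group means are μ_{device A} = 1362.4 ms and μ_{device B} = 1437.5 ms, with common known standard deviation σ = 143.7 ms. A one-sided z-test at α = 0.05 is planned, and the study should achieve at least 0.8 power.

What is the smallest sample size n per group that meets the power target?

n = 46 per group

Standardized effect: d = |μ_{device A} − μ_{device B}| / σ = |1362.4 − 1437.5| / 143.7 = 0.5226
For power 0.8 need Φ(δ − z_{0.05}) = 0.8, so δ = z_{0.05} + z_{0.20} = 1.645 + 0.842 = 2.486.
δ = d·√(n/2) ⇒ n = 2(δ/d)² = 2 × (2.486 / 0.5226)² = 45.27.
Round up to the next whole unit.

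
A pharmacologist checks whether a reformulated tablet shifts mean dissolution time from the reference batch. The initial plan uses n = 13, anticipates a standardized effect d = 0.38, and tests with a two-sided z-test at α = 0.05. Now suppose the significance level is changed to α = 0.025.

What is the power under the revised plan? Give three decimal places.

Power ≈ 0.192

δ = d·√n = 0.38 × √13 = 1.3701 (unchanged). New critical value: z_{0.0125} = 2.241.
Revised power = Φ(δ − 2.241) + Φ(−δ − 2.241) = Φ(-0.871) + Φ(-3.612) = 0.1918 + 0.0002 = 0.1919.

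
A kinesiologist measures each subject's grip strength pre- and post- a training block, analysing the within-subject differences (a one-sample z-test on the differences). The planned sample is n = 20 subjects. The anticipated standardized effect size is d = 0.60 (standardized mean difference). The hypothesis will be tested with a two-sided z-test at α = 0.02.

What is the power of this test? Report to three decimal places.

Power ≈ 0.639

Noncentrality parameter: δ = d·√n = 0.60 × √20 = 2.6833
Critical value for a two-sided test at α = 0.02: z_{α/2} = 2.326.
Power = Φ(δ − 2.326) + Φ(−δ − 2.326) = Φ(0.357) + Φ(-5.010) = 0.6394 + 0.0000 = 0.6394.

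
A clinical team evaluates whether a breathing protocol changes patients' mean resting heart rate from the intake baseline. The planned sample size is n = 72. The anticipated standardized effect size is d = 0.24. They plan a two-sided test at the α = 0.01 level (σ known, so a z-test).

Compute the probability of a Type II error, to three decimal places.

β ≈ 0.705

Noncentrality parameter: δ = d·√n = 0.24 × √72 = 2.0365
Two-sided α = 0.01 → critical value z_{0.005} = 2.576.
Power = Φ(δ − 2.576) + Φ(−δ − 2.576) = Φ(-0.539) + Φ(-4.612) = 0.2948 + 0.0000 = 0.2948.
Type II error: β = 1 − power = 1 − 0.2948 = 0.7052.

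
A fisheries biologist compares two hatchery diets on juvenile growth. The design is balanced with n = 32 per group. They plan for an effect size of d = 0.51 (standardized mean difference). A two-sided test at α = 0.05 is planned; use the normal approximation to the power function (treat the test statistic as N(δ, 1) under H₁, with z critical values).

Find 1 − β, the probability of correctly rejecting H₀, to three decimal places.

Noncentrality parameter: δ = d·√(n/2) = 0.51 × √(32/2) = 2.0400
Critical value for a two-sided test at α = 0.05: z_{α/2} = 1.960.
Power = Φ(δ − 1.960) + Φ(−δ − 1.960) = Φ(0.080) + Φ(-4.000) = 0.5319 + 0.0000 = 0.5319.

Power ≈ 0.532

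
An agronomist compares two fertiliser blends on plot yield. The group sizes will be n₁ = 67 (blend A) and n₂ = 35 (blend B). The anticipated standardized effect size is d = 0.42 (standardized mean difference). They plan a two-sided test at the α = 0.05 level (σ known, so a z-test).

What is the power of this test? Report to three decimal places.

Power ≈ 0.522

Noncentrality parameter: δ = d / √(1/n₁ + 1/n₂) = 0.42 / √(1/67 + 1/35) = 2.0138
Critical value for a two-sided test at α = 0.05: z_{α/2} = 1.960.
Power = Φ(δ − 1.960) + Φ(−δ − 1.960) = Φ(0.054) + Φ(-3.974) = 0.5215 + 0.0000 = 0.5215.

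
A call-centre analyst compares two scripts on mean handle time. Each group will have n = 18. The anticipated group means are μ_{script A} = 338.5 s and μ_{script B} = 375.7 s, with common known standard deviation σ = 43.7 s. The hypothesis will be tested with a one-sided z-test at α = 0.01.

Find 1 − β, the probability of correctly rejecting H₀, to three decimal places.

Power ≈ 0.590

Standardized effect: d = |μ_{script A} − μ_{script B}| / σ = |338.5 − 375.7| / 43.7 = 0.8513
Noncentrality parameter: δ = d·√(n/2) = 0.8513 × √(18/2) = 2.5538
One-sided α = 0.01 → critical value z_{0.01} = 2.326.
Power = Φ(δ − 2.326) = Φ(0.227) = 0.5900.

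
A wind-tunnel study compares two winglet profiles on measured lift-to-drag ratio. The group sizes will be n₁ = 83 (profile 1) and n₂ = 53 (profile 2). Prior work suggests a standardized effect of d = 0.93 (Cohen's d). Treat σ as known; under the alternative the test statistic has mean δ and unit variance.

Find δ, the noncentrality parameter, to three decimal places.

δ ≈ 5.289

The noncentrality parameter scales effect size by the design's sample-size factor: δ = d / √(1/n₁ + 1/n₂) = 0.93 / √(1/83 + 1/53) = 5.2892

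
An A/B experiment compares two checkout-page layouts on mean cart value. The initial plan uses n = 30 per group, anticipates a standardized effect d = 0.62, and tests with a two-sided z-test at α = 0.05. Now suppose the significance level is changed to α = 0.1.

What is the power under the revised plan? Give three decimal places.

Power ≈ 0.775

δ = d·√(n/2) = 0.62 × √(30/2) = 2.4012 (unchanged). New critical value: z_{0.05} = 1.645.
Revised power = Φ(δ − 1.645) + Φ(−δ − 1.645) = Φ(0.756) + Φ(-4.046) = 0.7753 + 0.0000 = 0.7753.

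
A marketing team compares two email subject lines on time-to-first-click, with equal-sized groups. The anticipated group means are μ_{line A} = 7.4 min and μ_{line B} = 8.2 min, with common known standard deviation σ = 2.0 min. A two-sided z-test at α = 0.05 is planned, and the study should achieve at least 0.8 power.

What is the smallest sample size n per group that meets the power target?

n = 99 per group

Standardized effect: d = |μ_{line A} − μ_{line B}| / σ = |7.4 − 8.2| / 2.0 = 0.4000
For power 0.8 need Φ(δ − z_{0.025}) = 0.8, so δ = z_{0.025} + z_{0.20} = 1.960 + 0.842 = 2.802.
(Ignoring the negligible lower-tail rejection probability gives the usual closed-form inversion.)
δ = d·√(n/2) ⇒ n = 2(δ/d)² = 2 × (2.802 / 0.4000)² = 98.11.
Round up to the next whole unit.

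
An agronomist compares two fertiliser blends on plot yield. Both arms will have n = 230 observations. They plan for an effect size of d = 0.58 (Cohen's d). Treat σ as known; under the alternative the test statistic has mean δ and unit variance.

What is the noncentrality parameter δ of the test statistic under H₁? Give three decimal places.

δ ≈ 6.220

The noncentrality parameter scales effect size by the design's sample-size factor: δ = d·√(n/2) = 0.58 × √(230/2) = 6.2198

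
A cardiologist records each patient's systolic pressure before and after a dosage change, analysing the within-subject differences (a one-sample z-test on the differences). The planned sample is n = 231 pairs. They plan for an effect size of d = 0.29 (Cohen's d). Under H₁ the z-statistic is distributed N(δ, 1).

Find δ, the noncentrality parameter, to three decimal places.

δ = d·√n = 0.29 × √231 = 4.4076

δ ≈ 4.408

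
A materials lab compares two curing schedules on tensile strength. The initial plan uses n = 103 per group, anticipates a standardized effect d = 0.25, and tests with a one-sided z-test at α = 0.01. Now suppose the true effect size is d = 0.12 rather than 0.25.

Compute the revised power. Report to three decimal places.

With d = 0.12: δ = d·√(n/2) = 0.12 × √(103/2) = 0.8612. Critical value z_{0.01} = 2.326.
Revised power = Φ(δ − 2.326) = Φ(-1.465) = 0.0714.

Power ≈ 0.071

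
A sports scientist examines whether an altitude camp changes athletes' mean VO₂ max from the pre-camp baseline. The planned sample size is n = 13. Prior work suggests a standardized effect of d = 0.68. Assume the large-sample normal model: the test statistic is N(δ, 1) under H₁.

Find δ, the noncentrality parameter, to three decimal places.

δ ≈ 2.452

δ = d·√n = 0.68 × √13 = 2.4518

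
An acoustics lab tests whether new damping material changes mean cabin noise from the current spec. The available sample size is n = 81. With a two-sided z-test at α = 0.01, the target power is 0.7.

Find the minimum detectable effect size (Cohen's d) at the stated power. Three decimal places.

Required noncentrality: δ = z_{0.005} + z_{0.30} = 2.576 + 0.524 = 3.100.
(The second rejection-region term Φ(−δ − z_{α/2}) is negligible and dropped.)
δ = d·√n ⇒ d = δ/√n = 3.100/√81 = 0.3445.

d ≈ 0.344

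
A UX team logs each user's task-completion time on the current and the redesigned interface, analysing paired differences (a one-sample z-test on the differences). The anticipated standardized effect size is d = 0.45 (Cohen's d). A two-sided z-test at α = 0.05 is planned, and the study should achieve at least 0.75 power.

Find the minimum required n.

For power 0.75 need Φ(δ − z_{0.025}) = 0.75, so δ = z_{0.025} + z_{0.25} = 1.960 + 0.674 = 2.634.
(The Φ(−δ − z_{α/2}) term is vanishingly small for δ > 0 and is dropped in the standard sample-size formula.)
δ = d·√n ⇒ n = (δ/d)² = (2.634 / 0.45)² = 34.27.
Round up to the next whole unit.

n = 35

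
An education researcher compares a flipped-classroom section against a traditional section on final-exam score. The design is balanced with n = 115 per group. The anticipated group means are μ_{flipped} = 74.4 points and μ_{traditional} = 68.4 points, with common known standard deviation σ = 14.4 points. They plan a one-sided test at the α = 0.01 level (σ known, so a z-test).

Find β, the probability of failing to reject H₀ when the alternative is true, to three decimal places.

Standardized effect: d = |μ_{flipped} − μ_{traditional}| / σ = |74.4 − 68.4| / 14.4 = 0.4167
Noncentrality parameter: δ = d·√(n/2) = 0.4167 × √(115/2) = 3.1595
One-sided α = 0.01 → critical value z_{0.01} = 2.326.
Power = P(Z > 2.326 − δ) = Φ(0.833) = 0.7976.
Type II error: β = 1 − power = 1 − 0.7976 = 0.2024.

β ≈ 0.202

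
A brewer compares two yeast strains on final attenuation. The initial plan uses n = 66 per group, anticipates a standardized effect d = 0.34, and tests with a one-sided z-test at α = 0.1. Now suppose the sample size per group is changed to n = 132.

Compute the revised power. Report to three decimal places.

Power ≈ 0.931

With n = 132 per group: δ = d·√(n/2) = 0.34 × √(132/2) = 2.7622. Critical value z_{0.1} = 1.282.
Revised power = P(Z > 1.282 − δ) = Φ(1.481) = 0.9306.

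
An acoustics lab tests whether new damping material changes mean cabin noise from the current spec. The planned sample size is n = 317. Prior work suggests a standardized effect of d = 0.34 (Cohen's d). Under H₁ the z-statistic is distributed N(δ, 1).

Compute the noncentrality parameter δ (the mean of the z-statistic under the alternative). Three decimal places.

δ = d·√n = 0.34 × √317 = 6.0535

δ ≈ 6.054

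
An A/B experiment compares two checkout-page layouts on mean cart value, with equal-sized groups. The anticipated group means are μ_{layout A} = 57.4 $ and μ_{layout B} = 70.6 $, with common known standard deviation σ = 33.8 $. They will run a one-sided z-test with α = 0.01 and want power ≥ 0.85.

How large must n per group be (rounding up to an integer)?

Standardized effect: d = |μ_{layout A} − μ_{layout B}| / σ = |57.4 − 70.6| / 33.8 = 0.3905
For power 0.85 need Φ(δ − z_{0.01}) = 0.85, so δ = z_{0.01} + z_{0.15} = 2.326 + 1.036 = 3.363.
δ = d·√(n/2) ⇒ n = 2(δ/d)² = 2 × (3.363 / 0.3905)² = 148.29.
Round up to the next whole unit.

n = 149 per group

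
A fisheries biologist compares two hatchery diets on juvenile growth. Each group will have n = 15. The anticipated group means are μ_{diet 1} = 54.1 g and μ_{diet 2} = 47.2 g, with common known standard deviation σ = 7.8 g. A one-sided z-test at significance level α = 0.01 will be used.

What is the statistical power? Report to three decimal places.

Power ≈ 0.538

Standardized effect: d = |μ_{diet 1} − μ_{diet 2}| / σ = |54.1 − 47.2| / 7.8 = 0.8846
Noncentrality parameter: δ = d·√(n/2) = 0.8846 × √(15/2) = 2.4226
Critical value for a one-sided test at α = 0.01: z_α = 2.326.
Power = Φ(δ − 2.326) = Φ(0.096) = 0.5383.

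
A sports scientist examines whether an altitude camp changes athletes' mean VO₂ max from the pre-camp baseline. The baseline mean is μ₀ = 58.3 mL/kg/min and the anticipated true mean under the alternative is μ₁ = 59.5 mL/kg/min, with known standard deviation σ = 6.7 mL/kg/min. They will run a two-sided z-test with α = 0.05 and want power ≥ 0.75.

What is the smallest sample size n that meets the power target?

Standardized effect: d = |μ₁ − μ₀| / σ = |59.5 − 58.3| / 6.7 = 0.1791
Set Φ(δ − 1.960) = 0.75; then δ − 1.960 = Φ⁻¹(0.75) = 0.674, giving δ = 2.634.
(The Φ(−δ − z_{α/2}) term is vanishingly small for δ > 0 and is dropped in the standard sample-size formula.)
δ = d·√n ⇒ n = (δ/d)² = (2.634 / 0.1791)² = 216.36.
Rounding up, n = 217.

n = 217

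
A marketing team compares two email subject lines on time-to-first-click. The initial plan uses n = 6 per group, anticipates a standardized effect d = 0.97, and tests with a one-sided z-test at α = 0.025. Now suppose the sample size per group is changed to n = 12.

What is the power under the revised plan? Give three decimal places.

Power ≈ 0.661

With n = 12 per group: δ = d·√(n/2) = 0.97 × √(12/2) = 2.3760. Critical value z_{0.025} = 1.960.
Revised power = Φ(δ − 1.960) = Φ(0.416) = 0.6613.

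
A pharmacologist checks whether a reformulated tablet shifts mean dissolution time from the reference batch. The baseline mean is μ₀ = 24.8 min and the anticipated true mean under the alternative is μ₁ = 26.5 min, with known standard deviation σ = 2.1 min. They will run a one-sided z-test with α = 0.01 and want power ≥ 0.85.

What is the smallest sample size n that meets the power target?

Standardized effect: d = |μ₁ − μ₀| / σ = |26.5 − 24.8| / 2.1 = 0.8095
Set Φ(δ − 2.326) = 0.85; then δ − 2.326 = Φ⁻¹(0.85) = 1.036, giving δ = 3.363.
δ = d·√n ⇒ n = (δ/d)² = (3.363 / 0.8095)² = 17.26.
Rounding up, n = 18.

n = 18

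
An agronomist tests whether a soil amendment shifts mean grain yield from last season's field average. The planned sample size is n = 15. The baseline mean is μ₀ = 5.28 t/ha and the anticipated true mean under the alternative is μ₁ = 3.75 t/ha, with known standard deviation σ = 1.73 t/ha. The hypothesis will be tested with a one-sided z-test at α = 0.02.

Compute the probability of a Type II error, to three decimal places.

Standardized effect: d = |μ₁ − μ₀| / σ = |3.75 − 5.28| / 1.73 = 0.8844
Noncentrality parameter: δ = d·√n = 0.8844 × √15 = 3.4252
One-sided α = 0.02 → critical value z_{0.02} = 2.054.
Power = Φ(δ − 2.054) = Φ(1.371) = 0.9149.
Type II error: β = 1 − power = 1 − 0.9149 = 0.0851.

β ≈ 0.085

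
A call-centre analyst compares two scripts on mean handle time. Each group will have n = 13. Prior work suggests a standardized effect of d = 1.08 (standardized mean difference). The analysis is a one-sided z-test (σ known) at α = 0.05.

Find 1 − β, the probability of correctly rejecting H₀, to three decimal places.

Power ≈ 0.866

Noncentrality parameter: δ = d·√(n/2) = 1.08 × √(13/2) = 2.7535
Critical value for a one-sided test at α = 0.05: z_α = 1.645.
Power = Φ(δ − 1.645) = Φ(1.109) = 0.8662.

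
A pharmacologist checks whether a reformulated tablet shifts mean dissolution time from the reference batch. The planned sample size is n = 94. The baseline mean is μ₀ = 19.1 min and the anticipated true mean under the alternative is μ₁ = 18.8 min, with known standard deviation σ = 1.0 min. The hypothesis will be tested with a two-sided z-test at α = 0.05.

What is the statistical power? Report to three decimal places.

Power ≈ 0.829

Standardized effect: d = |μ₁ − μ₀| / σ = |18.8 − 19.1| / 1.0 = 0.3000
Noncentrality parameter: δ = d·√n = 0.3000 × √94 = 2.9086
Two-sided α = 0.05 → critical value z_{0.025} = 1.960.
Power = Φ(δ − 1.960) + Φ(−δ − 1.960) = Φ(0.949) + Φ(-4.869) = 0.8286 + 0.0000 = 0.8286.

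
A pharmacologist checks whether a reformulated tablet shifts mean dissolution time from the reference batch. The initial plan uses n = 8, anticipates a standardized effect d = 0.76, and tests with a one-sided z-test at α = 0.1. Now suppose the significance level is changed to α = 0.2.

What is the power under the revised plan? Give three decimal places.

δ = d·√n = 0.76 × √8 = 2.1496 (unchanged). New critical value: z_{0.2} = 0.842.
Revised power = P(Z > 0.842 − δ) = Φ(1.308) = 0.9046.

Power ≈ 0.905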